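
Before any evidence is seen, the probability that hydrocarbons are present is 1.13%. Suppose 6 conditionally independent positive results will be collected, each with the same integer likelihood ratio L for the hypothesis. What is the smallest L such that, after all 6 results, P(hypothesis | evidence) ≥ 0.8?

Prior odds = 0.0113/0.9887 = 113/9887.
Target odds = 0.8/0.2 = 4.
Need L⁶ ≥ 4 ÷ (113/9887) = 39548/113.
2⁶ = 64 < 39548/113 ≤ 729 = 3⁶, so L = 3.

3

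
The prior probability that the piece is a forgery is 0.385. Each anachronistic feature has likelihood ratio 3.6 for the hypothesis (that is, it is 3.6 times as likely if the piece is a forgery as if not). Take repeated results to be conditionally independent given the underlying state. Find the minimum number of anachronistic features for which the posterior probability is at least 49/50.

Prior odds: 0.385 ÷ 0.615 = 77/123.
Likelihood ratio per anachronistic feature = 3.6.
Target posterior odds = 0.98/0.02 = 49.
Require 3.6ⁿ ≥ 49 ÷ (77/123) = 861/11.
3.6³ = 46.656 falls short of 861/11 but 3.6⁴ = 167.9616 reaches it, so n = 4.

4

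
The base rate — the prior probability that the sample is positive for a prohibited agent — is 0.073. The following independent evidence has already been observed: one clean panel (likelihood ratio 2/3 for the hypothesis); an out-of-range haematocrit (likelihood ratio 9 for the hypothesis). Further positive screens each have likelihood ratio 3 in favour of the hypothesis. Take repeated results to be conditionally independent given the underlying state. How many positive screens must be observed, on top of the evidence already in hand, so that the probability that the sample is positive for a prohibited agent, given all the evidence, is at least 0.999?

Prior odds = 0.073/0.927 = 73/927.
Combined Bayes factor of the evidence already in hand = (2/3) × 9 = 6.
Odds after that evidence = (73/927) × 6 = 146/309.
Target odds = 0.999/0.001 = 999.
Need 3ⁿ ≥ 999 ÷ (146/309) = 308691/146.
3⁶ = 729 falls short of 308691/146 but 3⁷ = 2187 reaches it, so n = 7.

7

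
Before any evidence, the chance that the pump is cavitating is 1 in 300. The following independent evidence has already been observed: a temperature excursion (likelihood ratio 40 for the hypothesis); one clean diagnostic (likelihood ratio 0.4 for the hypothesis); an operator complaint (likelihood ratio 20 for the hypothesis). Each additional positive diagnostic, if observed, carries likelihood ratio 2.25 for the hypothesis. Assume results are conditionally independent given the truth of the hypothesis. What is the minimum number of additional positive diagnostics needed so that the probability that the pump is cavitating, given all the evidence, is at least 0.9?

3

Prior odds = (1/300)/(299/300) = 1/299.
Combined Bayes factor of the evidence already in hand = 40 × 0.4 × 20 = 320.
Odds after that evidence = (1/299) × 320 = 320/299.
Target odds = 0.9/0.1 = 9.
Need 2.25ⁿ ≥ 9 ÷ (320/299) = 8.409375.
2.25² = 5.0625 falls short of 8.409375 but 2.25³ = 11.390625 reaches it, so n = 3.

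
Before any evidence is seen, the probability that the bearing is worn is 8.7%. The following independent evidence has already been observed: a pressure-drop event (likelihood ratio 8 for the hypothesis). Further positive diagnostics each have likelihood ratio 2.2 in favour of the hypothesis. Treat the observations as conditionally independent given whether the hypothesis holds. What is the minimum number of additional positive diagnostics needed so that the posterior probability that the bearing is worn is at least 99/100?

7

Prior odds = 0.087/0.913 = 87/913.
Bayes factor of the evidence already in hand = 8.
Odds after that evidence = (87/913) × 8 = 696/913.
Target odds = 0.99/0.01 = 99.
Need 2.2ⁿ ≥ 99 ÷ (696/913) = 30129/232.
2.2⁶ = 1771561/15625 falls short of 30129/232 but 2.2⁷ = 19487171/78125 reaches it, so n = 7.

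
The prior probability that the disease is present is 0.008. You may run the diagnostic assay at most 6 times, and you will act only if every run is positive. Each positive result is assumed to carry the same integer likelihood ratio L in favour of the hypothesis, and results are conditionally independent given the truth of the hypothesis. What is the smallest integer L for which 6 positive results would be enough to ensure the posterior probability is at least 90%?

4

Prior odds = 0.008/0.992 = 1/124.
Target odds = 0.9/0.1 = 9.
Need L⁶ ≥ 9 ÷ (1/124) = 1116.
3⁶ = 729 < 1116 ≤ 4096 = 4⁶, so L = 4.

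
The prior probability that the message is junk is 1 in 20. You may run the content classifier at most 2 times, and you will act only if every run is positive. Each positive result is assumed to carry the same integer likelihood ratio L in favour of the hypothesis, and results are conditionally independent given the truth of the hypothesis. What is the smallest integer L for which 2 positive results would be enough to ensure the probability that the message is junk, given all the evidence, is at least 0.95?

19

Prior odds = 0.05/0.95 = 1/19.
Target odds = 0.95/0.05 = 19.
Need L² ≥ 19 ÷ (1/19) = 361.
18² = 324 < 361 ≤ 361 = 19², so L = 19.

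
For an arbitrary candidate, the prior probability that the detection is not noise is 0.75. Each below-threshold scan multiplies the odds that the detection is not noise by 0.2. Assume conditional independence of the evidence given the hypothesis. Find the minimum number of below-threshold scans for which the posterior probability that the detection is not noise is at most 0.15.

2

Prior odds: 0.75 ÷ 0.25 = 3.
Likelihood ratio per below-threshold scan = 0.2.
Target posterior odds = 0.15/0.85 = 3/17.
Need 3 × 0.2ⁿ ≤ 3/17, i.e. 0.2ⁿ ≤ 1/17.
0.2¹ = 0.2 is still above 1/17 but 0.2² = 0.04 is at or below it, so n = 2.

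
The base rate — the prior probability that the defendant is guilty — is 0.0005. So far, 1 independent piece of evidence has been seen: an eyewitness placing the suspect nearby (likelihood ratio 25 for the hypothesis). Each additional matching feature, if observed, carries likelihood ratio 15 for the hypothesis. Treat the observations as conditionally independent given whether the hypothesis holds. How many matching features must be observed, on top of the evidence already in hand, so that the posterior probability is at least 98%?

Prior odds = 0.0005/0.9995 = 1/1999.
Bayes factor of the evidence already in hand = 25.
Odds after that evidence = (1/1999) × 25 = 25/1999.
Target odds = 0.98/0.02 = 49.
Need 15ⁿ ≥ 49 ÷ (25/1999) = 3918.04.
15³ = 3375 falls short of 3918.04 but 15⁴ = 50625 reaches it, so n = 4.

4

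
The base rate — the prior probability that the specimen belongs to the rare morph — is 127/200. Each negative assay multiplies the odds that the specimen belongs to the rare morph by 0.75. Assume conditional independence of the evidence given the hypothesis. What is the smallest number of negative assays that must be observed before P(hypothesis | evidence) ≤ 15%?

Prior odds: 0.635 ÷ 0.365 = 127/73.
Likelihood ratio per negative assay = 0.75.
Target odds: 0.15 ÷ 0.85 = 3/17.
Need (127/73) × 0.75ⁿ ≤ 3/17, i.e. 0.75ⁿ ≤ 219/2159.
0.75⁷ = 2187/16384 is still above 219/2159 but 0.75⁸ = 6561/65536 is at or below it, so n = 8.

8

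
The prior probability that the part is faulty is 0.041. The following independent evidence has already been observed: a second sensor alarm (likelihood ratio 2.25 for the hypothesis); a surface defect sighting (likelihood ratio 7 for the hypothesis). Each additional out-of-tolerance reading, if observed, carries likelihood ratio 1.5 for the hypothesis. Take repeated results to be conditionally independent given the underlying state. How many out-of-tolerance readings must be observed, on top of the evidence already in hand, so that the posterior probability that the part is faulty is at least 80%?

5

Prior odds = 0.041/0.959 = 41/959.
Combined Bayes factor of the evidence already in hand = 2.25 × 7 = 15.75.
Odds after that evidence = (41/959) × 15.75 = 369/548.
Target odds = 0.8/0.2 = 4.
Need 1.5ⁿ ≥ 4 ÷ (369/548) = 2192/369.
1.5⁴ = 5.0625 falls short of 2192/369 but 1.5⁵ = 7.59375 reaches it, so n = 5.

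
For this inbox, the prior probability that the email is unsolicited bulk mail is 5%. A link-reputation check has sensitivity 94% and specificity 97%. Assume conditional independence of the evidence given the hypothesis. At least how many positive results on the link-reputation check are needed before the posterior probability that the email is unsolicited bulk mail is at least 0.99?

Prior odds = 0.05/0.95 = 1/19.
False-positive rate = 1 − 0.97 = 0.03; likelihood ratio of a positive = 0.94/0.03 = 94/3.
Target posterior odds = 0.99/0.01 = 99.
Require (94/3)ⁿ ≥ 99 ÷ (1/19) = 1881.
(94/3)² = 8836/9 falls short of 1881 but (94/3)³ = 830584/27 reaches it, so n = 3.

3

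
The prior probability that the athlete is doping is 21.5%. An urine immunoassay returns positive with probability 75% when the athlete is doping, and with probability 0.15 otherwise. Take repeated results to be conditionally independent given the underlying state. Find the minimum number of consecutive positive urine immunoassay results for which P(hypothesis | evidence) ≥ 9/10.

Prior odds = 0.215/0.785 = 43/157.
Likelihood ratio of a positive result = 0.75/0.15 = 5.
Target odds: 0.9 ÷ 0.1 = 9.
Need (43/157) × 5ⁿ ≥ 9, i.e. 5ⁿ ≥ 1413/43.
5² = 25 falls short of 1413/43 but 5³ = 125 reaches it, so n = 3.

3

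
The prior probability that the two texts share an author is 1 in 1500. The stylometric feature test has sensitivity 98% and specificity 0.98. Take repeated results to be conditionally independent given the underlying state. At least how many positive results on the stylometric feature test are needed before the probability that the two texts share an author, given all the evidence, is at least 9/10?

3

Prior odds = (1/1500)/(1499/1500) = 1/1499.
False-positive rate = 1 − 0.98 = 0.02; likelihood ratio of a positive = 0.98/0.02 = 49.
Target odds: 0.9 ÷ 0.1 = 9.
Require 49ⁿ ≥ 9 ÷ (1/1499) = 13491.
49² = 2401 falls short of 13491 but 49³ = 117649 reaches it, so n = 3.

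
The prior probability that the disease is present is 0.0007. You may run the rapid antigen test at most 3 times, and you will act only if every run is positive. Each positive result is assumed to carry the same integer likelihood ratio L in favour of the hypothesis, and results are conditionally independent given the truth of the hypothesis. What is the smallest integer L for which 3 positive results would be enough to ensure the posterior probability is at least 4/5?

Prior odds = 0.0007/0.9993 = 7/9993.
Target odds = 0.8/0.2 = 4.
Need L³ ≥ 4 ÷ (7/9993) = 39972/7.
17³ = 4913 < 39972/7 ≤ 5832 = 18³, so L = 18.

18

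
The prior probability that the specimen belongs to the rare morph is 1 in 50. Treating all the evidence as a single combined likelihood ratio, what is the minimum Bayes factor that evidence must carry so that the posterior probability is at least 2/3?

Prior odds = 0.02/0.98 = 1/49.
Target odds = (2/3)/(1/3) = 2.
Required Bayes factor = 2 ÷ (1/49) = 98.

98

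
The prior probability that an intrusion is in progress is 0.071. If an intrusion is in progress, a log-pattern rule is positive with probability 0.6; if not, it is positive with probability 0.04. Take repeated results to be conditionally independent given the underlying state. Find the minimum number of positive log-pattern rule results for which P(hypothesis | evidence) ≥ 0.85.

2

Prior odds: 0.071 ÷ 0.929 = 71/929.
Likelihood ratio of a positive = 0.6/0.04 = 15.
Target posterior odds = 0.85/0.15 = 17/3.
Need (71/929) × 15ⁿ ≥ 17/3, i.e. 15ⁿ ≥ 15793/213.
15¹ = 15 falls short of 15793/213 but 15² = 225 reaches it, so n = 2.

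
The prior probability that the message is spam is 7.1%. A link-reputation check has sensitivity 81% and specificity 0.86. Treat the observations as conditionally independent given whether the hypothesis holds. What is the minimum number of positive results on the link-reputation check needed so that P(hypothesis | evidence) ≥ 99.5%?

5

Prior odds: 0.071 ÷ 0.929 = 71/929.
False-positive rate = 1 − 0.86 = 0.14; likelihood ratio of a positive = 0.81/0.14 = 81/14.
Target posterior odds = 0.995/0.005 = 199.
Need (71/929) × (81/14)ⁿ ≥ 199, i.e. (81/14)ⁿ ≥ 184871/71.
(81/14)⁴ = 43046721/38416 falls short of 184871/71 but (81/14)⁵ ≈6483.13 reaches it, so n = 5.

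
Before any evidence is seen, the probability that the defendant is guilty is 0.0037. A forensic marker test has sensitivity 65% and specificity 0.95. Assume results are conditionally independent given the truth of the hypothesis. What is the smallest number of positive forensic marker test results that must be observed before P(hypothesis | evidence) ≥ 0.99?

Prior odds: 0.0037 ÷ 0.9963 = 37/9963.
False-positive rate = 1 − 0.95 = 0.05; likelihood ratio of a positive = 0.65/0.05 = 13.
Target odds: 0.99 ÷ 0.01 = 99.
Require 13ⁿ ≥ 99 ÷ (37/9963) = 986337/37.
13³ = 2197 falls short of 986337/37 but 13⁴ = 28561 reaches it, so n = 4.

4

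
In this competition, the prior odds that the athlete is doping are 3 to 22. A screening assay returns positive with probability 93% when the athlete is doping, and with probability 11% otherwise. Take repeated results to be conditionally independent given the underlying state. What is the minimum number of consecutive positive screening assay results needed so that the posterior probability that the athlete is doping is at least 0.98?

3

Prior odds = 3/22.
Likelihood ratio of a positive result = 0.93/0.11 = 93/11.
Target posterior odds = 0.98/0.02 = 49.
Need (3/22) × (93/11)ⁿ ≥ 49, i.e. (93/11)ⁿ ≥ 1078/3.
(93/11)² = 8649/121 falls short of 1078/3 but (93/11)³ = 804357/1331 reaches it, so n = 3.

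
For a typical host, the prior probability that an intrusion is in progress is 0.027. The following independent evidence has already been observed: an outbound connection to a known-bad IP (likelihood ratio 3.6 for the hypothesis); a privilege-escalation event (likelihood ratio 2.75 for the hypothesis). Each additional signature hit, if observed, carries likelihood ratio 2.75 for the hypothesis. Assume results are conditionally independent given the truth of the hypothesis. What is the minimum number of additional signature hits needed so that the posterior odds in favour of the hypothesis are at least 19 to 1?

5

Prior odds = 0.027/0.973 = 27/973.
Combined Bayes factor of the evidence already in hand = 3.6 × 2.75 = 9.9.
Odds after that evidence = (27/973) × 9.9 = 2673/9730.
Target odds = 19.
Need 2.75ⁿ ≥ 19 ÷ (2673/9730) = 184870/2673.
2.75⁴ = 57.19140625 falls short of 184870/2673 but 2.75⁵ = 161051/1024 reaches it, so n = 5.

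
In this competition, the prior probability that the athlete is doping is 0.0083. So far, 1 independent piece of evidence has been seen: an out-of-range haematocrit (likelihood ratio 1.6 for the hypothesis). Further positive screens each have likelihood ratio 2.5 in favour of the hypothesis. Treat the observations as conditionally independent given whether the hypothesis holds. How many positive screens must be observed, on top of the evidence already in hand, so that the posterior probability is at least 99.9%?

Prior odds = 0.0083/0.9917 = 83/9917.
Bayes factor of the evidence already in hand = 1.6.
Odds after that evidence = (83/9917) × 1.6 = 664/49585.
Target odds = 0.999/0.001 = 999.
Need 2.5ⁿ ≥ 999 ÷ (664/49585) = 49535415/664.
2.5¹² = 244140625/4096 falls short of 49535415/664 but 2.5¹³ ≈149012 reaches it, so n = 13.

13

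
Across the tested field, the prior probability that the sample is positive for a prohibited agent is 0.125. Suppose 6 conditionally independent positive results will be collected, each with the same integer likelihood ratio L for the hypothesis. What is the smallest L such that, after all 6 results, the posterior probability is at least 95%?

Prior odds = 0.125/0.875 = 1/7.
Target odds = 0.95/0.05 = 19.
Need L⁶ ≥ 19 ÷ (1/7) = 133.
2⁶ = 64 < 133 ≤ 729 = 3⁶, so L = 3.

3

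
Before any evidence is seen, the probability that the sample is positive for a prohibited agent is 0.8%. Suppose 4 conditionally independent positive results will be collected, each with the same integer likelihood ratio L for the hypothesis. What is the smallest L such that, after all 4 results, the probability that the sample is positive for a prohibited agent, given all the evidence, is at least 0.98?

Prior odds = 0.008/0.992 = 1/124.
Target odds = 0.98/0.02 = 49.
Need L⁴ ≥ 49 ÷ (1/124) = 6076.
8⁴ = 4096 < 6076 ≤ 6561 = 9⁴, so L = 9.

9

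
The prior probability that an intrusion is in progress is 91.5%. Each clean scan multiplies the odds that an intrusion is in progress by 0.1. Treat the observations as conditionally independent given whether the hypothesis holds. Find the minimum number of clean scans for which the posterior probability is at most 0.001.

5

Prior odds: 0.915 ÷ 0.085 = 183/17.
Likelihood ratio per clean scan = 0.1.
Target posterior odds = 0.001/0.999 = 1/999.
Require 0.1ⁿ ≤ 1/999 ÷ (183/17) = 17/182817.
0.1⁴ = 0.0001 is still above 17/182817 but 0.1⁵ = 1/100000 is at or below it, so n = 5.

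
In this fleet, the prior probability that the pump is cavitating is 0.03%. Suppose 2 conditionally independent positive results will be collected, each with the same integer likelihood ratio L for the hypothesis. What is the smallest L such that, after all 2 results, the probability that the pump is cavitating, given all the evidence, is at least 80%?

116

Prior odds = 0.0003/0.9997 = 3/9997.
Target odds = 0.8/0.2 = 4.
Need L² ≥ 4 ÷ (3/9997) = 39988/3.
115² = 13225 < 39988/3 ≤ 13456 = 116², so L = 116.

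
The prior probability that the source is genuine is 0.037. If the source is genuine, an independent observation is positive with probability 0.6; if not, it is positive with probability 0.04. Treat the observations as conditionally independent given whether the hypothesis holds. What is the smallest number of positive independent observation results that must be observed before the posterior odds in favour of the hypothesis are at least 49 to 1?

Prior odds = 0.037/0.963 = 37/963.
Likelihood ratio of a positive = 0.6/0.04 = 15.
Target odds = 49.
Need (37/963) × 15ⁿ ≥ 49, i.e. 15ⁿ ≥ 47187/37.
15² = 225 falls short of 47187/37 but 15³ = 3375 reaches it, so n = 3.

3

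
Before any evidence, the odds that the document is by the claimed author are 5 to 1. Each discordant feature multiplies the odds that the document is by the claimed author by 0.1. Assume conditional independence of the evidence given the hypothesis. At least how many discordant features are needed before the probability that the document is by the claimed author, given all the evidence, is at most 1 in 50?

3

Prior odds = 5.
Likelihood ratio per discordant feature = 0.1.
Target odds: 0.02 ÷ 0.98 = 1/49.
Require 0.1ⁿ ≤ 1/49 ÷ 5 = 1/245.
0.1² = 0.01 is still above 1/245 but 0.1³ = 0.001 is at or below it, so n = 3.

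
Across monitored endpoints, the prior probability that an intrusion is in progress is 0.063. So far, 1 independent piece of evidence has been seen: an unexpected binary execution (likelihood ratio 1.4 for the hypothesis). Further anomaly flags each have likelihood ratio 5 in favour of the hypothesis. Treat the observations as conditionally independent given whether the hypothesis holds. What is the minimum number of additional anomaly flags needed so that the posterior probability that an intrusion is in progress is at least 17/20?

Prior odds = 0.063/0.937 = 63/937.
Bayes factor of the evidence already in hand = 1.4.
Odds after that evidence = (63/937) × 1.4 = 441/4685.
Target odds = 0.85/0.15 = 17/3.
Need 5ⁿ ≥ 17/3 ÷ (441/4685) = 79645/1323.
5² = 25 falls short of 79645/1323 but 5³ = 125 reaches it, so n = 3.

3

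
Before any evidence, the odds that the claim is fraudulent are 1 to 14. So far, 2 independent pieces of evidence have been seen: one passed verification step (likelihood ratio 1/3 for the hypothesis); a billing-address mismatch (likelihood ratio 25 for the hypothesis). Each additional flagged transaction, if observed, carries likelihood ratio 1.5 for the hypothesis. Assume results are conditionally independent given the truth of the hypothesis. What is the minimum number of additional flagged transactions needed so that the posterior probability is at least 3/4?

Prior odds = 1/14.
Combined Bayes factor of the evidence already in hand = (1/3) × 25 = 25/3.
Odds after that evidence = (1/14) × 25/3 = 25/42.
Target odds = 0.75/0.25 = 3.
Need 1.5ⁿ ≥ 3 ÷ (25/42) = 5.04.
1.5³ = 3.375 falls short of 5.04 but 1.5⁴ = 5.0625 reaches it, so n = 4.

4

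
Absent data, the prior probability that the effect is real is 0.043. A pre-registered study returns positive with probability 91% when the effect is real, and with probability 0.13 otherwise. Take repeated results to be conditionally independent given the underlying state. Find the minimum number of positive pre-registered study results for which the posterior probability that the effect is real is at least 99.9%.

Prior odds: 0.043 ÷ 0.957 = 43/957.
Likelihood ratio of a positive result = 0.91/0.13 = 7.
Target odds: 0.999 ÷ 0.001 = 999.
Require 7ⁿ ≥ 999 ÷ (43/957) = 956043/43.
7⁵ = 16807 falls short of 956043/43 but 7⁶ = 117649 reaches it, so n = 6.

6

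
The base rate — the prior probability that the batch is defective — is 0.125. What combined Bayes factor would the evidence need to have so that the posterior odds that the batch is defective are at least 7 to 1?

49

Prior odds = 0.125/0.875 = 1/7.
Target odds = 7.
Required Bayes factor = 7 ÷ (1/7) = 49.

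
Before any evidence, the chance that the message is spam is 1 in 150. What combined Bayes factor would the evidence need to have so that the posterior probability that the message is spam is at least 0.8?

596

Prior odds = (1/150)/(149/150) = 1/149.
Target odds = 0.8/0.2 = 4.
Required Bayes factor = 4 ÷ (1/149) = 596.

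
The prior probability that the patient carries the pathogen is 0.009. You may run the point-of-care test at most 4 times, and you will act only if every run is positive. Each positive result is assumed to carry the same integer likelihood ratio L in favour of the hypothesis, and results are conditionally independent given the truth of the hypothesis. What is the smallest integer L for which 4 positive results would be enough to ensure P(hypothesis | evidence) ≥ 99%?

11

Prior odds = 0.009/0.991 = 9/991.
Target odds = 0.99/0.01 = 99.
Need L⁴ ≥ 99 ÷ (9/991) = 10901.
10⁴ = 10000 < 10901 ≤ 14641 = 11⁴, so L = 11.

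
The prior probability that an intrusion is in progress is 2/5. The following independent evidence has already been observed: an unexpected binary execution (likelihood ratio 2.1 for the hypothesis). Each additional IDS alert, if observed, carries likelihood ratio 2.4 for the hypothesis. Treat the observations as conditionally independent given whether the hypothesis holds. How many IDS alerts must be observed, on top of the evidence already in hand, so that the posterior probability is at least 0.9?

Prior odds = 0.4/0.6 = 2/3.
Bayes factor of the evidence already in hand = 2.1.
Odds after that evidence = (2/3) × 2.1 = 1.4.
Target odds = 0.9/0.1 = 9.
Need 2.4ⁿ ≥ 9 ÷ 1.4 = 45/7.
2.4² = 5.76 falls short of 45/7 but 2.4³ = 13.824 reaches it, so n = 3.

3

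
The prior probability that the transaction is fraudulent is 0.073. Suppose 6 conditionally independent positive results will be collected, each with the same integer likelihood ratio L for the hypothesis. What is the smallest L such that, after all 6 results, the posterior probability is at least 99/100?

Prior odds = 0.073/0.927 = 73/927.
Target odds = 0.99/0.01 = 99.
Need L⁶ ≥ 99 ÷ (73/927) = 91773/73.
3⁶ = 729 < 91773/73 ≤ 4096 = 4⁶, so L = 4.

4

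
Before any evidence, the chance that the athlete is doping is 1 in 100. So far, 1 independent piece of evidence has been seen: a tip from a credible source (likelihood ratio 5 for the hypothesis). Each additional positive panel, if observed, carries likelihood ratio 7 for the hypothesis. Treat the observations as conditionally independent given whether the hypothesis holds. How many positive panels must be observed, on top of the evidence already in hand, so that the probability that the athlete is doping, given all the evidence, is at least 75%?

3

Prior odds = 0.01/0.99 = 1/99.
Bayes factor of the evidence already in hand = 5.
Odds after that evidence = (1/99) × 5 = 5/99.
Target odds = 0.75/0.25 = 3.
Need 7ⁿ ≥ 3 ÷ (5/99) = 59.4.
7² = 49 falls short of 59.4 but 7³ = 343 reaches it, so n = 3.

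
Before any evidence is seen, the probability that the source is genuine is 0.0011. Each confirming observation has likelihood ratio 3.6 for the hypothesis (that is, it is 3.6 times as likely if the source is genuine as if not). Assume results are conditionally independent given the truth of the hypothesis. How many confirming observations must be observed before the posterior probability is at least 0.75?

Prior odds = 0.0011/0.9989 = 11/9989.
Likelihood ratio per confirming observation = 3.6.
Target odds: 0.75 ÷ 0.25 = 3.
Need (11/9989) × 3.6ⁿ ≥ 3, i.e. 3.6ⁿ ≥ 29967/11.
3.6⁶ = 34012224/15625 falls short of 29967/11 but 3.6⁷ = 612220032/78125 reaches it, so n = 7.

7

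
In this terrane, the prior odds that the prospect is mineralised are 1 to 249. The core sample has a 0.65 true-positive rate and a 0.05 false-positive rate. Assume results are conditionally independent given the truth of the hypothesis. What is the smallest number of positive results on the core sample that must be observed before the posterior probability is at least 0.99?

4

Prior odds = 1/249.
Likelihood ratio of a positive result = 0.65/0.05 = 13.
Target odds: 0.99 ÷ 0.01 = 99.
Require 13ⁿ ≥ 99 ÷ (1/249) = 24651.
13³ = 2197 falls short of 24651 but 13⁴ = 28561 reaches it, so n = 4.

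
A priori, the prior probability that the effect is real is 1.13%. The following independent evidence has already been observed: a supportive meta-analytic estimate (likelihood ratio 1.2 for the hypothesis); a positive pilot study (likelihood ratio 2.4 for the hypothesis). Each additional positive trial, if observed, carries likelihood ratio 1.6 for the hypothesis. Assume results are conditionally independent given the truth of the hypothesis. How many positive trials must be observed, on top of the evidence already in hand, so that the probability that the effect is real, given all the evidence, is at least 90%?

12

Prior odds = 0.0113/0.9887 = 113/9887.
Combined Bayes factor of the evidence already in hand = 1.2 × 2.4 = 2.88.
Odds after that evidence = (113/9887) × 2.88 = 8136/247175.
Target odds = 0.9/0.1 = 9.
Need 1.6ⁿ ≥ 9 ÷ (8136/247175) = 247175/904.
1.6¹¹ ≈175.922 falls short of 247175/904 but 1.6¹² ≈281.475 reaches it, so n = 12.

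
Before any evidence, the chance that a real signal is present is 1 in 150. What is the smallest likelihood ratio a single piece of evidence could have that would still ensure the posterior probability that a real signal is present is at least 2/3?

Prior odds = (1/150)/(149/150) = 1/149.
Target odds = (2/3)/(1/3) = 2.
Required Bayes factor = 2 ÷ (1/149) = 298.

298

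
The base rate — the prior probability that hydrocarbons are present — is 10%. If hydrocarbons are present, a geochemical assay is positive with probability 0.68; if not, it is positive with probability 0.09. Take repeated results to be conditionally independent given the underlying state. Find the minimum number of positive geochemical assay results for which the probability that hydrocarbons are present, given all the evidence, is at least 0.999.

5

Prior odds: 0.1 ÷ 0.9 = 1/9.
Likelihood ratio of a positive = 0.68/0.09 = 68/9.
Target posterior odds = 0.999/0.001 = 999.
Require (68/9)ⁿ ≥ 999 ÷ (1/9) = 8991.
(68/9)⁴ = 21381376/6561 falls short of 8991 but (68/9)⁵ ≈24622.5 reaches it, so n = 5.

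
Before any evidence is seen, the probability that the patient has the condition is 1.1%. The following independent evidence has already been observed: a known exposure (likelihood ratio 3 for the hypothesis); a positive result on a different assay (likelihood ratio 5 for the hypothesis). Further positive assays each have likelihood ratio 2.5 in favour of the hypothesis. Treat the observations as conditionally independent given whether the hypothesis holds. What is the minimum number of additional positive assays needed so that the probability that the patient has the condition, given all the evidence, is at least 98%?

7

Prior odds = 0.011/0.989 = 11/989.
Combined Bayes factor of the evidence already in hand = 3 × 5 = 15.
Odds after that evidence = (11/989) × 15 = 165/989.
Target odds = 0.98/0.02 = 49.
Need 2.5ⁿ ≥ 49 ÷ (165/989) = 48461/165.
2.5⁶ = 244.140625 falls short of 48461/165 but 2.5⁷ = 610.3515625 reaches it, so n = 7.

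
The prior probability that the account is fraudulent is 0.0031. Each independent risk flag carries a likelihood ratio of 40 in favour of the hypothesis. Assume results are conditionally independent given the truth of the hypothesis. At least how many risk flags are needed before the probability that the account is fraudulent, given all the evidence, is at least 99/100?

Prior odds: 0.0031 ÷ 0.9969 = 31/9969.
Likelihood ratio per risk flag = 40.
Target posterior odds = 0.99/0.01 = 99.
Require 40ⁿ ≥ 99 ÷ (31/9969) = 986931/31.
40² = 1600 falls short of 986931/31 but 40³ = 64000 reaches it, so n = 3.

3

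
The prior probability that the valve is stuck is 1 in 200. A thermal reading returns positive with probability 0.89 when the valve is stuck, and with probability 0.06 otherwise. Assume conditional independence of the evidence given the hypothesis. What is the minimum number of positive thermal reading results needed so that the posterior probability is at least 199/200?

Prior odds = 0.005/0.995 = 1/199.
Likelihood ratio of a positive result = 0.89/0.06 = 89/6.
Target odds: 0.995 ÷ 0.005 = 199.
Require (89/6)ⁿ ≥ 199 ÷ (1/199) = 39601.
(89/6)³ = 704969/216 falls short of 39601 but (89/6)⁴ = 62742241/1296 reaches it, so n = 4.

4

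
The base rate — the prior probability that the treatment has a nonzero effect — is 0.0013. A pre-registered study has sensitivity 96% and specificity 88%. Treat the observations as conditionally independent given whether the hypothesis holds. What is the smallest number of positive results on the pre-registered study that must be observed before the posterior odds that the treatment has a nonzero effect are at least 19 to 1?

5

Prior odds = 0.0013/0.9987 = 13/9987.
False-positive rate = 1 − 0.88 = 0.12; likelihood ratio of a positive = 0.96/0.12 = 8.
Target odds = 19.
Require 8ⁿ ≥ 19 ÷ (13/9987) = 189753/13.
8⁴ = 4096 falls short of 189753/13 but 8⁵ = 32768 reaches it, so n = 5.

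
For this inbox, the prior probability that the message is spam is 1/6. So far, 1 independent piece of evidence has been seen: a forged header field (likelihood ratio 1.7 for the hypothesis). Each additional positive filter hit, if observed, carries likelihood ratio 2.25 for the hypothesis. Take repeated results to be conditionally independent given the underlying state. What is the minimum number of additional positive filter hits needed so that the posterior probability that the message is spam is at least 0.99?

7

Prior odds = (1/6)/(5/6) = 0.2.
Bayes factor of the evidence already in hand = 1.7.
Odds after that evidence = 0.2 × 1.7 = 0.34.
Target odds = 0.99/0.01 = 99.
Need 2.25ⁿ ≥ 99 ÷ 0.34 = 4950/17.
2.25⁶ = 531441/4096 falls short of 4950/17 but 2.25⁷ = 4782969/16384 reaches it, so n = 7.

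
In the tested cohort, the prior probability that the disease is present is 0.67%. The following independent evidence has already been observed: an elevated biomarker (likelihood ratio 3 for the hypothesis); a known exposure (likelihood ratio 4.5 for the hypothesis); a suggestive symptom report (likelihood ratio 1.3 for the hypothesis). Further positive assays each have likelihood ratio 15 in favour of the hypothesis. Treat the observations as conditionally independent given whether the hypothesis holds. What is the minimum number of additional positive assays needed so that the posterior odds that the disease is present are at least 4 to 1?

2

Prior odds = 0.0067/0.9933 = 67/9933.
Combined Bayes factor of the evidence already in hand = 3 × 4.5 × 1.3 = 17.55.
Odds after that evidence = (67/9933) × 17.55 = 7839/66220.
Target odds = 4.
Need 15ⁿ ≥ 4 ÷ (7839/66220) = 264880/7839.
15¹ = 15 falls short of 264880/7839 but 15² = 225 reaches it, so n = 2.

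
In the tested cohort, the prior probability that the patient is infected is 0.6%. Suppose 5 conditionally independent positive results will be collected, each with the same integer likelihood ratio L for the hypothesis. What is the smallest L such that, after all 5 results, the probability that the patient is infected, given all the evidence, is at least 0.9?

5

Prior odds = 0.006/0.994 = 3/497.
Target odds = 0.9/0.1 = 9.
Need L⁵ ≥ 9 ÷ (3/497) = 1491.
4⁵ = 1024 < 1491 ≤ 3125 = 5⁵, so L = 5.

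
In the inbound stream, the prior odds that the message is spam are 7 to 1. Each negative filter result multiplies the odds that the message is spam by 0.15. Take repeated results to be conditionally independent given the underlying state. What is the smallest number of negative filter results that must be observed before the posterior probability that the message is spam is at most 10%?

Prior odds = 7.
Likelihood ratio per negative filter result = 0.15.
Target odds: 0.1 ÷ 0.9 = 1/9.
Require 0.15ⁿ ≤ 1/9 ÷ 7 = 1/63.
0.15² = 0.0225 is still above 1/63 but 0.15³ = 0.003375 is at or below it, so n = 3.

3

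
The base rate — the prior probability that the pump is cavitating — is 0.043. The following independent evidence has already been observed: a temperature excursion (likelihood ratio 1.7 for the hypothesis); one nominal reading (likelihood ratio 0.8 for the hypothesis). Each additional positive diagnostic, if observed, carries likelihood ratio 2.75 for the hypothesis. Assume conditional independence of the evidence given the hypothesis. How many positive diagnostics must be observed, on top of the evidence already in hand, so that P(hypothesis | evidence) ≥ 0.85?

Prior odds = 0.043/0.957 = 43/957.
Combined Bayes factor of the evidence already in hand = 1.7 × 0.8 = 1.36.
Odds after that evidence = (43/957) × 1.36 = 1462/23925.
Target odds = 0.85/0.15 = 17/3.
Need 2.75ⁿ ≥ 17/3 ÷ (1462/23925) = 7975/86.
2.75⁴ = 57.19140625 falls short of 7975/86 but 2.75⁵ = 161051/1024 reaches it, so n = 5.

5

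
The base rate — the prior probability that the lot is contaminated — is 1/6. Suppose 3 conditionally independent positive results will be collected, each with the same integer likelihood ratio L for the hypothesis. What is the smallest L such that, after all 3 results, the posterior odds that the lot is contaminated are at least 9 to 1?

Prior odds = (1/6)/(5/6) = 0.2.
Target odds = 9.
Need L³ ≥ 9 ÷ 0.2 = 45.
3³ = 27 < 45 ≤ 64 = 4³, so L = 4.

4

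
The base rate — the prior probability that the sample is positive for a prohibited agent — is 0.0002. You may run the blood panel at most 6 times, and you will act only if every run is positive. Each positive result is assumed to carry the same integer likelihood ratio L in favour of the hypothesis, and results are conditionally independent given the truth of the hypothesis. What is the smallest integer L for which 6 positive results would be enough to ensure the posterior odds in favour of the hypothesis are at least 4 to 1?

6

Prior odds = 0.0002/0.9998 = 1/4999.
Target odds = 4.
Need L⁶ ≥ 4 ÷ (1/4999) = 19996.
5⁶ = 15625 < 19996 ≤ 46656 = 6⁶, so L = 6.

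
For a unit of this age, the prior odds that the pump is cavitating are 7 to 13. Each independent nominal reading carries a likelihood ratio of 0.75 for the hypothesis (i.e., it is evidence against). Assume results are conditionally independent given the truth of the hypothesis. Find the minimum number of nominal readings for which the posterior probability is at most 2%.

12

Prior odds = 7/13.
Likelihood ratio per nominal reading = 0.75.
Target odds: 0.02 ÷ 0.98 = 1/49.
Require 0.75ⁿ ≤ 1/49 ÷ (7/13) = 13/343.
0.75¹¹ = 177147/4194304 is still above 13/343 but 0.75¹² = 531441/16777216 is at or below it, so n = 12.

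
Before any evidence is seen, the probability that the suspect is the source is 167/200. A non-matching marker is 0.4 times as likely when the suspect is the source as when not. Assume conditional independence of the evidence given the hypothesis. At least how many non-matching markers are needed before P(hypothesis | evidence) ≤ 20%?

4

Prior odds: 0.835 ÷ 0.165 = 167/33.
Likelihood ratio per non-matching marker = 0.4.
Target posterior odds = 0.2/0.8 = 0.25.
Require 0.4ⁿ ≤ 0.25 ÷ (167/33) = 33/668.
0.4³ = 0.064 is still above 33/668 but 0.4⁴ = 0.0256 is at or below it, so n = 4.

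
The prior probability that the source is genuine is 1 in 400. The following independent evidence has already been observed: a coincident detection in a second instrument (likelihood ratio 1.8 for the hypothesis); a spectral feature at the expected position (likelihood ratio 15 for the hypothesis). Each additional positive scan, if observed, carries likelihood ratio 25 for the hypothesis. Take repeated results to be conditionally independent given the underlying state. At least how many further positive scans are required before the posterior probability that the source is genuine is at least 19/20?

2

Prior odds = 0.0025/0.9975 = 1/399.
Combined Bayes factor of the evidence already in hand = 1.8 × 15 = 27.
Odds after that evidence = (1/399) × 27 = 9/133.
Target odds = 0.95/0.05 = 19.
Need 25ⁿ ≥ 19 ÷ (9/133) = 2527/9.
25¹ = 25 falls short of 2527/9 but 25² = 625 reaches it, so n = 2.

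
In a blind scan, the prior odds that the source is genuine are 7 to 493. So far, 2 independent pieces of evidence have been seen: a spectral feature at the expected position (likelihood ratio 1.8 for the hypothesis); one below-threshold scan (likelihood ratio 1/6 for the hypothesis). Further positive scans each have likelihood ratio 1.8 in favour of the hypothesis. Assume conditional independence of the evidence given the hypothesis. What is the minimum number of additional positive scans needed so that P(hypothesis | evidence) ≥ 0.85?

13

Prior odds = 7/493.
Combined Bayes factor of the evidence already in hand = 1.8 × (1/6) = 0.3.
Odds after that evidence = (7/493) × 0.3 = 21/4930.
Target odds = 0.85/0.15 = 17/3.
Need 1.8ⁿ ≥ 17/3 ÷ (21/4930) = 83810/63.
1.8¹² ≈1156.83 falls short of 83810/63 but 1.8¹³ ≈2082.3 reaches it, so n = 13.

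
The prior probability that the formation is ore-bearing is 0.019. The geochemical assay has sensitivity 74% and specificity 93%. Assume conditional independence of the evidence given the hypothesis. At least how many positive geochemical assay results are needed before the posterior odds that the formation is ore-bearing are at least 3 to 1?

3

Prior odds = 0.019/0.981 = 19/981.
False-positive rate = 1 − 0.93 = 0.07; likelihood ratio of a positive = 0.74/0.07 = 74/7.
Target odds = 3.
Require (74/7)ⁿ ≥ 3 ÷ (19/981) = 2943/19.
(74/7)² = 5476/49 falls short of 2943/19 but (74/7)³ = 405224/343 reaches it, so n = 3.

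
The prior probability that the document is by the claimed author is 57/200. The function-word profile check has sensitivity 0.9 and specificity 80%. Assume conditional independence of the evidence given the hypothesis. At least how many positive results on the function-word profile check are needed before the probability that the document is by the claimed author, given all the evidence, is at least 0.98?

4

Prior odds = 0.285/0.715 = 57/143.
False-positive rate = 1 − 0.8 = 0.2; likelihood ratio of a positive = 0.9/0.2 = 4.5.
Target posterior odds = 0.98/0.02 = 49.
Need (57/143) × 4.5ⁿ ≥ 49, i.e. 4.5ⁿ ≥ 7007/57.
4.5³ = 91.125 falls short of 7007/57 but 4.5⁴ = 410.0625 reaches it, so n = 4.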